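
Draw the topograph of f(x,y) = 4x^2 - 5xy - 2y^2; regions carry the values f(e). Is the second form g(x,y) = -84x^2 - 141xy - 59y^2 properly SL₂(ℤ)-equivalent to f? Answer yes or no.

D₁ = 57, D₂ = 57
river cycle of f (length 6): (-2, 5, 4), (4, 3, -3), (-3, 3, 4), (4, 5, -2), (-2, 7, 1), (1, 7, -2)
river cycle of g (length 6): (-2, 5, 4), (4, 3, -3), (-3, 3, 4), (4, 5, -2), (-2, 7, 1), (1, 7, -2)
cycles coincide ⇒ equivalent

yes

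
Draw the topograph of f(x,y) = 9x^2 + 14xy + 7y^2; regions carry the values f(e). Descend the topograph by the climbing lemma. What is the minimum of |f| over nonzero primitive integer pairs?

translate: b→-4 (≡14 mod 18), so (9,14,7)→(9,-4,2)
flip: (9,-4,2)→(2,4,9)
translate: b→0 (≡4 mod 4), so (2,4,9)→(2,0,7)
reduced (well bottom): (2,0,7) with a≤c, −a<b≤a
well minimum = a = 2

2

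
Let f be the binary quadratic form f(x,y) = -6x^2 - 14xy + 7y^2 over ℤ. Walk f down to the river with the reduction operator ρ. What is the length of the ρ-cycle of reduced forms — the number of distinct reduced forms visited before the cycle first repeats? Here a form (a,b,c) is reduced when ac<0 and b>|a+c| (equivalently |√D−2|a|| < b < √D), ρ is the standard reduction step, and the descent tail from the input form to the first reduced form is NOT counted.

D = 364, ⌊√D⌋ = 19
descent: ρ → (7,14,-6)  [lands on river]
river: ρ → (-6,10,11)
river: ρ → (11,12,-5)
river: ρ → (-5,18,2)
river: ρ → (2,18,-5)
river: ρ → (-5,12,11)
river: ρ → (11,10,-6)
river: ρ → (-6,14,7)
ρ-cycle length = 8 (tail of 1 descent step not counted)

8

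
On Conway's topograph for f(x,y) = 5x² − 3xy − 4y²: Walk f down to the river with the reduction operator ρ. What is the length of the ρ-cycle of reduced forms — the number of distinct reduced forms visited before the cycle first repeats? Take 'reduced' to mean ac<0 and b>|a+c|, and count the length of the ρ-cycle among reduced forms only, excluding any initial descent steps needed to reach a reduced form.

D = 89, ⌊√D⌋ = 9
descent: ρ → (-4,3,5)  [lands on river]
river: ρ → (5,7,-2)
river: ρ → (-2,9,1)
river: ρ → (1,9,-2)
river: ρ → (-2,7,5)
river: ρ → (5,3,-4)
river: ρ → (-4,5,4)
river: ρ → (4,3,-5)
river: ρ → (-5,7,2)
river: ρ → (2,9,-1)
river: ρ → (-1,9,2)
river: ρ → (2,7,-5)
river: ρ → (-5,3,4)
river: ρ → (4,5,-4)
ρ-cycle length = 14 (tail of 1 descent step not counted)

14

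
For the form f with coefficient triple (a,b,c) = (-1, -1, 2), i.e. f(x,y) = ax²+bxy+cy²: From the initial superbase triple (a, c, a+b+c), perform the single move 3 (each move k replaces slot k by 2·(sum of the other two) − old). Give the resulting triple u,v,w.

start (-1,2,0) = (f(1,0),f(0,1),f(1,1))
replace slot 3: 2·((-1)+2) − 0 = 2 → (-1,2,2)

-1,2,2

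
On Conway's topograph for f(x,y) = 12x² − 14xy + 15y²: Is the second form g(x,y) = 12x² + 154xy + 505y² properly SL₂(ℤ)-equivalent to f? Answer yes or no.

D₁ = -524, D₂ = -524
f: translate: b→10 (≡-14 mod 24), so (12,-14,15)→(12,10,13)
f: reduced (well bottom): (12,10,13) with a≤c, −a<b≤a
g: translate: b→10 (≡154 mod 24), so (12,154,505)→(12,10,13)
g: reduced (well bottom): (12,10,13) with a≤c, −a<b≤a
reduced forms (12, 10, 13) vs (12, 10, 13) ⇒ equivalent

yes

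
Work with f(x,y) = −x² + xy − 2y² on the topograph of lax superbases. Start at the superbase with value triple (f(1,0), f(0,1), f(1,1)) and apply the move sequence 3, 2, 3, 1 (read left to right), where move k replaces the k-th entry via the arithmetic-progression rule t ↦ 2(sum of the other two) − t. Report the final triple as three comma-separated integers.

start (-1,-2,-2) = (f(1,0),f(0,1),f(1,1))
replace slot 3: 2·((-1)+(-2)) − (-2) = -4 → (-1,-2,-4)
replace slot 2: 2·((-1)+(-4)) − (-2) = -8 → (-1,-8,-4)
replace slot 3: 2·((-1)+(-8)) − (-4) = -14 → (-1,-8,-14)
replace slot 1: 2·((-8)+(-14)) − (-1) = -43 → (-43,-8,-14)

-43,-8,-14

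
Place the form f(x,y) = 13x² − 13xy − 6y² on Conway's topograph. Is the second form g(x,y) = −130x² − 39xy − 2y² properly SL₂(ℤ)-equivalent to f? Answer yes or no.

D₁ = 481, D₂ = 481
river cycle of f (length 26): (-6, 13, 13), (13, 13, -6), (-6, 11, 15), (15, 19, -2), (-2, 21, 5), (5, 19, -6), (-6, 17, 8), (8, 15, -8), (-8, 17, 6), (6, 19, -5), … (16 more)
river cycle of g (length 26): (-2, 19, 15), (15, 11, -6), (-6, 13, 13), (13, 13, -6), (-6, 11, 15), (15, 19, -2), (-2, 21, 5), (5, 19, -6), (-6, 17, 8), (8, 15, -8), … (16 more)
cycles coincide ⇒ equivalent

yes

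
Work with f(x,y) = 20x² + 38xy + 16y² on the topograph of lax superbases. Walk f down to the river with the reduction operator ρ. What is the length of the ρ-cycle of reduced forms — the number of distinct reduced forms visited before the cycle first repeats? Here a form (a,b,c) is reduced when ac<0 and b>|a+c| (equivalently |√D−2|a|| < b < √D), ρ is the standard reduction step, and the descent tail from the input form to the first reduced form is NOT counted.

D = 164, ⌊√D⌋ = 12
descent: ρ → (16,-6,-2)
descent: ρ → (-2,10,8)  [lands on river]
river: ρ → (8,6,-4)
river: ρ → (-4,10,4)
river: ρ → (4,6,-8)
river: ρ → (-8,10,2)
river: ρ → (2,10,-8)
river: ρ → (-8,6,4)
river: ρ → (4,10,-4)
river: ρ → (-4,6,8)
river: ρ → (8,10,-2)
ρ-cycle length = 10 (tail of 2 descent steps not counted)

10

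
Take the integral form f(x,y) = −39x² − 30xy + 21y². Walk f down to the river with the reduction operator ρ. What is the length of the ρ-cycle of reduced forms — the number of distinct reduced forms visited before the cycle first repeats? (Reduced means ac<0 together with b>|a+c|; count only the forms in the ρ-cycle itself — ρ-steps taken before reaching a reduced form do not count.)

D = 4176, ⌊√D⌋ = 64
descent: ρ → (21,30,-39)  [lands on river]
river: ρ → (-39,48,12)
river: ρ → (12,48,-39)
river: ρ → (-39,30,21)
river: ρ → (21,54,-15)
river: ρ → (-15,36,48)
river: ρ → (48,60,-3)
river: ρ → (-3,60,48)
river: ρ → (48,36,-15)
river: ρ → (-15,54,21)
ρ-cycle length = 10 (tail of 1 descent step not counted)

10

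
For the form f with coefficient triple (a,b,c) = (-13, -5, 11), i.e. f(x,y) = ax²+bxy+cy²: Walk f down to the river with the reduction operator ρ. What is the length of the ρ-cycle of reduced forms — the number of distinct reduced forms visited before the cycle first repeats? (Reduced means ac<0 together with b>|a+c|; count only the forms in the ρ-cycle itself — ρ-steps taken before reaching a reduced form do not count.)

D = 597, ⌊√D⌋ = 24
descent: ρ → (11,5,-13)  [lands on river]
river: ρ → (-13,21,3)
river: ρ → (3,21,-13)
river: ρ → (-13,5,11)
river: ρ → (11,17,-7)
river: ρ → (-7,11,17)
river: ρ → (17,23,-1)
river: ρ → (-1,23,17)
river: ρ → (17,11,-7)
river: ρ → (-7,17,11)
ρ-cycle length = 10 (tail of 1 descent step not counted)

10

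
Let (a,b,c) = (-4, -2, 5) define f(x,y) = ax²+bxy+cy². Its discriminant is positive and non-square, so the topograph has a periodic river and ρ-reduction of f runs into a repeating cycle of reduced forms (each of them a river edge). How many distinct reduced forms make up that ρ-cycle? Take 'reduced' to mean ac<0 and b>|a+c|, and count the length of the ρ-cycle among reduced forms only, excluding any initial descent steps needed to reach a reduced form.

D = 84, ⌊√D⌋ = 9
descent: ρ → (5,2,-4)  [lands on river]
river: ρ → (-4,6,3)
river: ρ → (3,6,-4)
river: ρ → (-4,2,5)
river: ρ → (5,8,-1)
river: ρ → (-1,8,5)
ρ-cycle length = 6 (tail of 1 descent step not counted)

6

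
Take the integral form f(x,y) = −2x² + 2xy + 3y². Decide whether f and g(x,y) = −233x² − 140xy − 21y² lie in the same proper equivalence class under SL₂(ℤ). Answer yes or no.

D₁ = 28, D₂ = 28
river cycle of f (length 4): (3, 4, -1), (-1, 4, 3), (3, 2, -2), (-2, 2, 3)
river cycle of g (length 4): (-2, 2, 3), (3, 4, -1), (-1, 4, 3), (3, 2, -2)
cycles coincide ⇒ equivalent

yes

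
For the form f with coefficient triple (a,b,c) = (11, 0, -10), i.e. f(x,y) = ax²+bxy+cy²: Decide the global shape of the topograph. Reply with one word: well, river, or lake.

D = b²−4ac = 0² − 4·11·(-10) = 440
D > 0 non-square ⇒ indefinite ⇒ periodic river

river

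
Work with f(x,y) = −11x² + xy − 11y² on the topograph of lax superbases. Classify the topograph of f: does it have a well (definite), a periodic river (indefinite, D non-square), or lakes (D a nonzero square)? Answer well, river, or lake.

D = b²−4ac = 1² − 4·(-11)·(-11) = -483
D < 0 ⇒ definite ⇒ every region one sign ⇒ single well

well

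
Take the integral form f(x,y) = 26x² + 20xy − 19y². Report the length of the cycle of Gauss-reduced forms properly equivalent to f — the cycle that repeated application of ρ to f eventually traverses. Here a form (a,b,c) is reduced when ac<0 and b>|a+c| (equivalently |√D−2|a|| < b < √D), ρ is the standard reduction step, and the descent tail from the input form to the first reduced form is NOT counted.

D = 2376, ⌊√D⌋ = 48
river: ρ → (-19,18,27)
river: ρ → (27,36,-10)
river: ρ → (-10,44,11)
river: ρ → (11,44,-10)
river: ρ → (-10,36,27)
river: ρ → (27,18,-19)
river: ρ → (-19,20,26)
river: ρ → (26,32,-13)
river: ρ → (-13,46,5)
river: ρ → (5,44,-22)
river: ρ → (-22,44,5)
river: ρ → (5,46,-13)
river: ρ → (-13,32,26)
river: ρ → (26,20,-19)
ρ-cycle length = 14 (tail of 0 descent steps not counted)

14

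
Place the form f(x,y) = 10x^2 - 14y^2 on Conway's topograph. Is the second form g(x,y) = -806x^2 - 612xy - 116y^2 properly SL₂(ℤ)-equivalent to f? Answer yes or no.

D₁ = 560, D₂ = 560
river cycle of f (length 2): (10, 20, -4), (-4, 20, 10)
river cycle of g (length 2): (10, 20, -4), (-4, 20, 10)
cycles coincide ⇒ equivalent

yes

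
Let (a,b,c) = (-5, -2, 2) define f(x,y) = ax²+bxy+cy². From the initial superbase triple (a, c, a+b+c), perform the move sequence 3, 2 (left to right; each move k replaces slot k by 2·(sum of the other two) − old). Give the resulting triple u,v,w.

start (-5,2,-5) = (f(1,0),f(0,1),f(1,1))
replace slot 3: 2·((-5)+2) − (-5) = -1 → (-5,2,-1)
replace slot 2: 2·((-5)+(-1)) − 2 = -14 → (-5,-14,-1)

-5,-14,-1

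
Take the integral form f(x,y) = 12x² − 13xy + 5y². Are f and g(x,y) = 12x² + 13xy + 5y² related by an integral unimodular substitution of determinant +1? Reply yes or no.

D₁ = -71, D₂ = -71
f: translate: b→11 (≡-13 mod 24), so (12,-13,5)→(12,11,4)
f: flip: (12,11,4)→(4,-11,12)
f: translate: b→-3 (≡-11 mod 8), so (4,-11,12)→(4,-3,5)
f: reduced (well bottom): (4,-3,5) with a≤c, −a<b≤a
g: translate: b→-11 (≡13 mod 24), so (12,13,5)→(12,-11,4)
g: flip: (12,-11,4)→(4,11,12)
g: translate: b→3 (≡11 mod 8), so (4,11,12)→(4,3,5)
g: reduced (well bottom): (4,3,5) with a≤c, −a<b≤a
reduced forms (4, -3, 5) vs (4, 3, 5) ⇒ inequivalent

no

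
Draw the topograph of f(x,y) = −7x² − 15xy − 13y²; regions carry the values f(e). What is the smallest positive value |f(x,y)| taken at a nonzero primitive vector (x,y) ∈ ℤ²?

translate: b→1 (≡15 mod 14), so (7,15,13)→(7,1,5)
flip: (7,1,5)→(5,-1,7)
reduced (well bottom): (5,-1,7) with a≤c, −a<b≤a
well minimum |f| = |-5| = 5 (negative-definite)

5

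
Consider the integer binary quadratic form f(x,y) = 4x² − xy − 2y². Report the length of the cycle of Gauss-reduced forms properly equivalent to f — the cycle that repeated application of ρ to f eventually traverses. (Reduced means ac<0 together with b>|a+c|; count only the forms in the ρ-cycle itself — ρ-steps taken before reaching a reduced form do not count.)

D = 33, ⌊√D⌋ = 5
descent: ρ → (-2,5,1)  [lands on river]
river: ρ → (1,5,-2)
river: ρ → (-2,3,3)
river: ρ → (3,3,-2)
ρ-cycle length = 4 (tail of 1 descent step not counted)

4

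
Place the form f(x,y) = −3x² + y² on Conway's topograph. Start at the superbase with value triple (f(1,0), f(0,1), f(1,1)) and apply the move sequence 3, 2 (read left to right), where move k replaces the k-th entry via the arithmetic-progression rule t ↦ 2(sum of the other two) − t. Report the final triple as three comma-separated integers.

start (-3,1,-2) = (f(1,0),f(0,1),f(1,1))
replace slot 3: 2·((-3)+1) − (-2) = -2 → (-3,1,-2)
replace slot 2: 2·((-3)+(-2)) − 1 = -11 → (-3,-11,-2)

-3,-11,-2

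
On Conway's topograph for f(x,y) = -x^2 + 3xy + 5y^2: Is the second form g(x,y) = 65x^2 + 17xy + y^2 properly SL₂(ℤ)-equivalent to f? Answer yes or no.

D₁ = 29, D₂ = 29
river cycle of f (length 2): (-1, 5, 1), (1, 5, -1)
river cycle of g (length 2): (1, 5, -1), (-1, 5, 1)
cycles coincide ⇒ equivalent

yes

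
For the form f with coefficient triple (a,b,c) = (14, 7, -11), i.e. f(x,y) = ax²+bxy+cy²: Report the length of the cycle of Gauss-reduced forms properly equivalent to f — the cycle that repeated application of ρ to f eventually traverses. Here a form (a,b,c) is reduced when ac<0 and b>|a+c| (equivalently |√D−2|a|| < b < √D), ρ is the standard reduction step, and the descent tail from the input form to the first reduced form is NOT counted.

D = 665, ⌊√D⌋ = 25
river: ρ → (-11,15,10)
river: ρ → (10,25,-1)
river: ρ → (-1,25,10)
river: ρ → (10,15,-11)
river: ρ → (-11,7,14)
river: ρ → (14,21,-4)
river: ρ → (-4,19,19)
river: ρ → (19,19,-4)
river: ρ → (-4,21,14)
river: ρ → (14,7,-11)
ρ-cycle length = 10 (tail of 0 descent steps not counted)

10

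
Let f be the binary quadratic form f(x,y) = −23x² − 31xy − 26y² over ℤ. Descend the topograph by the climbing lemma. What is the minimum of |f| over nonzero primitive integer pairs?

translate: b→-15 (≡31 mod 46), so (23,31,26)→(23,-15,18)
flip: (23,-15,18)→(18,15,23)
reduced (well bottom): (18,15,23) with a≤c, −a<b≤a
well minimum |f| = |-18| = 18 (negative-definite)

18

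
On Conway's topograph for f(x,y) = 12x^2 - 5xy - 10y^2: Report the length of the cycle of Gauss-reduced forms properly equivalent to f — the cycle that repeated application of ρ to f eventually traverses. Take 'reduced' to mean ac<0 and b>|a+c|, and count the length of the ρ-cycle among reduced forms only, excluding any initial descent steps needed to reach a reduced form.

D = 505, ⌊√D⌋ = 22
descent: ρ → (-10,5,12)  [lands on river]
river: ρ → (12,19,-3)
river: ρ → (-3,17,18)
river: ρ → (18,19,-2)
river: ρ → (-2,21,8)
river: ρ → (8,11,-12)
river: ρ → (-12,13,7)
river: ρ → (7,15,-10)
ρ-cycle length = 8 (tail of 1 descent step not counted)

8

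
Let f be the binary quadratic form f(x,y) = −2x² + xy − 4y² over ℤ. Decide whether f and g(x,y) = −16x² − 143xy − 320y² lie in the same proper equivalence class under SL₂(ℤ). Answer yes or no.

D₁ = -31, D₂ = -31
f is negative-definite; reduce −f:
−f: reduced (well bottom): (2,-1,4) with a≤c, −a<b≤a
flip sign back: reduced form of f is (-2,1,-4)
g is negative-definite; reduce −g:
−g: translate: b→15 (≡143 mod 32), so (16,143,320)→(16,15,4)
−g: flip: (16,15,4)→(4,-15,16)
−g: translate: b→1 (≡-15 mod 8), so (4,-15,16)→(4,1,2)
−g: flip: (4,1,2)→(2,-1,4)
−g: reduced (well bottom): (2,-1,4) with a≤c, −a<b≤a
flip sign back: reduced form of g is (-2,1,-4)
reduced forms (-2, 1, -4) vs (-2, 1, -4) ⇒ equivalent

yes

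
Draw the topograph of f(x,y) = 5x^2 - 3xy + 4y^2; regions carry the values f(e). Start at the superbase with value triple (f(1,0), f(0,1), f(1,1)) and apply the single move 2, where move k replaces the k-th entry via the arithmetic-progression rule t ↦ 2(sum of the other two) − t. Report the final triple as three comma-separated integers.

start (5,4,6) = (f(1,0),f(0,1),f(1,1))
replace slot 2: 2·(5+6) − 4 = 18 → (5,18,6)

5,18,6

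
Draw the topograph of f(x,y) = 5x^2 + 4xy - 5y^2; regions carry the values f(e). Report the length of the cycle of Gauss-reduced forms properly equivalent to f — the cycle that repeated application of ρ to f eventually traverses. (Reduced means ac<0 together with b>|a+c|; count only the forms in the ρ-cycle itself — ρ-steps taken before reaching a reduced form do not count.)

D = 116, ⌊√D⌋ = 10
river: ρ → (-5,6,4)
river: ρ → (4,10,-1)
river: ρ → (-1,10,4)
river: ρ → (4,6,-5)
river: ρ → (-5,4,5)
river: ρ → (5,6,-4)
river: ρ → (-4,10,1)
river: ρ → (1,10,-4)
river: ρ → (-4,6,5)
river: ρ → (5,4,-5)
ρ-cycle length = 10 (tail of 0 descent steps not counted)

10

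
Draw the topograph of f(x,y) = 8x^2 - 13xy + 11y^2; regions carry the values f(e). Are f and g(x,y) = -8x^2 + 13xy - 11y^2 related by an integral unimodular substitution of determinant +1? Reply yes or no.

D₁ = -183, D₂ = -183
f: translate: b→3 (≡-13 mod 16), so (8,-13,11)→(8,3,6)
f: flip: (8,3,6)→(6,-3,8)
f: reduced (well bottom): (6,-3,8) with a≤c, −a<b≤a
g is negative-definite; reduce −g:
−g: translate: b→3 (≡-13 mod 16), so (8,-13,11)→(8,3,6)
−g: flip: (8,3,6)→(6,-3,8)
−g: reduced (well bottom): (6,-3,8) with a≤c, −a<b≤a
flip sign back: reduced form of g is (-6,3,-8)
reduced forms (6, -3, 8) vs (-6, 3, -8) ⇒ inequivalent

no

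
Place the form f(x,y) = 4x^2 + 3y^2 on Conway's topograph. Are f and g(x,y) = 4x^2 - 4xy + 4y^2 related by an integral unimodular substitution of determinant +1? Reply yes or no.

D₁ = -48, D₂ = -48
f: flip: (4,0,3)→(3,0,4)
f: reduced (well bottom): (3,0,4) with a≤c, −a<b≤a
g: translate: b→4 (≡-4 mod 8), so (4,-4,4)→(4,4,4)
g: reduced (well bottom): (4,4,4) with a≤c, −a<b≤a
reduced forms (3, 0, 4) vs (4, 4, 4) ⇒ inequivalent

no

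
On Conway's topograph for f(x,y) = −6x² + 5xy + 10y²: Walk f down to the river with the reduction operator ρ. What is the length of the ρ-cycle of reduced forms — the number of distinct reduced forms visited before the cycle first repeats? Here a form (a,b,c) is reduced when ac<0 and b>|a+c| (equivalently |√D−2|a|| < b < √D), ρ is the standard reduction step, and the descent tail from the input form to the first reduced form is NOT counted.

D = 265, ⌊√D⌋ = 16
river: ρ → (10,15,-1)
river: ρ → (-1,15,10)
river: ρ → (10,5,-6)
river: ρ → (-6,7,9)
river: ρ → (9,11,-4)
river: ρ → (-4,13,6)
river: ρ → (6,11,-6)
river: ρ → (-6,13,4)
river: ρ → (4,11,-9)
river: ρ → (-9,7,6)
river: ρ → (6,5,-10)
river: ρ → (-10,15,1)
river: ρ → (1,15,-10)
river: ρ → (-10,5,6)
river: ρ → (6,7,-9)
river: ρ → (-9,11,4)
river: ρ → (4,13,-6)
river: ρ → (-6,11,6)
river: ρ → (6,13,-4)
river: ρ → (-4,11,9)
river: ρ → (9,7,-6)
river: ρ → (-6,5,10)
ρ-cycle length = 22 (tail of 0 descent steps not counted)

22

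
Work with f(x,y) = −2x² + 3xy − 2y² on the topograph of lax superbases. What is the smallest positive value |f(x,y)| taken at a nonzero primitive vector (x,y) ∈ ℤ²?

translate: b→1 (≡-3 mod 4), so (2,-3,2)→(2,1,1)
flip: (2,1,1)→(1,-1,2)
translate: b→1 (≡-1 mod 2), so (1,-1,2)→(1,1,2)
reduced (well bottom): (1,1,2) with a≤c, −a<b≤a
well minimum |f| = |-1| = 1 (negative-definite)

1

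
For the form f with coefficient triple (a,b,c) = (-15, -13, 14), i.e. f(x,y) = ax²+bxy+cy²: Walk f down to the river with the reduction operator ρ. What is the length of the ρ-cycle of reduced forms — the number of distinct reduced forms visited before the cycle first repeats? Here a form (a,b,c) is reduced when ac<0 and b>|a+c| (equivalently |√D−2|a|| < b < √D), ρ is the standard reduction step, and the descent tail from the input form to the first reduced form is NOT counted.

D = 1009, ⌊√D⌋ = 31
descent: ρ → (14,13,-15)  [lands on river]
river: ρ → (-15,17,12)
river: ρ → (12,31,-1)
river: ρ → (-1,31,12)
river: ρ → (12,17,-15)
river: ρ → (-15,13,14)
river: ρ → (14,15,-14)
river: ρ → (-14,13,15)
river: ρ → (15,17,-12)
river: ρ → (-12,31,1)
river: ρ → (1,31,-12)
river: ρ → (-12,17,15)
river: ρ → (15,13,-14)
river: ρ → (-14,15,14)
ρ-cycle length = 14 (tail of 1 descent step not counted)

14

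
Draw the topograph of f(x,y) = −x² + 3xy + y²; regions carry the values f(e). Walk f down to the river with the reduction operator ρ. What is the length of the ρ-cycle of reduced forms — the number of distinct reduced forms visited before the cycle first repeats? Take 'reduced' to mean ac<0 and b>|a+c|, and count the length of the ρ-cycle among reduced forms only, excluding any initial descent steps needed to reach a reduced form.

D = 13, ⌊√D⌋ = 3
river: ρ → (1,3,-1)
river: ρ → (-1,3,1)
ρ-cycle length = 2 (tail of 0 descent steps not counted)

2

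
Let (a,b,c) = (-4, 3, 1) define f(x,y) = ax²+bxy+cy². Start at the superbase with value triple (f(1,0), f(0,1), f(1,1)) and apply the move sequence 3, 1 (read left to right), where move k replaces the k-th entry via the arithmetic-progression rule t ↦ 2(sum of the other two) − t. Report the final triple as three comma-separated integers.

start (-4,1,0) = (f(1,0),f(0,1),f(1,1))
replace slot 3: 2·((-4)+1) − 0 = -6 → (-4,1,-6)
replace slot 1: 2·(1+(-6)) − (-4) = -6 → (-6,1,-6)

-6,1,-6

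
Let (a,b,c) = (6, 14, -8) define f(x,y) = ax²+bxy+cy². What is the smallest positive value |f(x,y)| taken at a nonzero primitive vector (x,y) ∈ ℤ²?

river: ρ → (-8,18,2)
river: ρ → (2,18,-8)
river: ρ → (-8,14,6)
river: ρ → (6,10,-12)
river: ρ → (-12,14,4)
river: ρ → (4,18,-4)
river: ρ → (-4,14,12)
river: ρ → (12,10,-6)
river: ρ → (-6,14,8)
river: ρ → (8,18,-2)
river: ρ → (-2,18,8)
river: ρ → (8,14,-6)
river: ρ → (-6,10,12)
river: ρ → (12,14,-4)
river: ρ → (-4,18,4)
river: ρ → (4,14,-12)
river: ρ → (-12,10,6)
river: ρ → (6,14,-8)
closes: descent 0, river 18
min |a| on river = 2

2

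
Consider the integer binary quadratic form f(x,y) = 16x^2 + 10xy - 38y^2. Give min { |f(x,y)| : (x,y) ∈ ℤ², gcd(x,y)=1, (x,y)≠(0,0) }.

descent: ρ → (-38,-10,16)
descent: ρ → (16,42,-12)  [lands on river]
river: ρ → (-12,30,34)
river: ρ → (34,38,-8)
river: ρ → (-8,42,24)
river: ρ → (24,6,-26)
river: ρ → (-26,46,4)
river: ρ → (4,50,-2)
river: ρ → (-2,50,4)
river: ρ → (4,46,-26)
river: ρ → (-26,6,24)
river: ρ → (24,42,-8)
river: ρ → (-8,38,34)
river: ρ → (34,30,-12)
river: ρ → (-12,42,16)
river: ρ → (16,22,-32)
river: ρ → (-32,42,6)
river: ρ → (6,42,-32)
river: ρ → (-32,22,16)
closes: descent 2, river 18
min |a| on river = 2

2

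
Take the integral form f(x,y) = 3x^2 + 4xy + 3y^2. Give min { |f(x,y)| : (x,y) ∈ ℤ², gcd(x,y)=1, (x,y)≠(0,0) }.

translate: b→-2 (≡4 mod 6), so (3,4,3)→(3,-2,2)
flip: (3,-2,2)→(2,2,3)
reduced (well bottom): (2,2,3) with a≤c, −a<b≤a
well minimum = a = 2

2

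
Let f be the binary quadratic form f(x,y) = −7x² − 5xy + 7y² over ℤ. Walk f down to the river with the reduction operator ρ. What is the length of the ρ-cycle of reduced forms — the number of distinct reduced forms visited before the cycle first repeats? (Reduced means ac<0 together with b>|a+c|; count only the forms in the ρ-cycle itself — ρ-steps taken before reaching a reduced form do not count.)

D = 221, ⌊√D⌋ = 14
descent: ρ → (7,5,-7)  [lands on river]
river: ρ → (-7,9,5)
river: ρ → (5,11,-5)
river: ρ → (-5,9,7)
ρ-cycle length = 4 (tail of 1 descent step not counted)

4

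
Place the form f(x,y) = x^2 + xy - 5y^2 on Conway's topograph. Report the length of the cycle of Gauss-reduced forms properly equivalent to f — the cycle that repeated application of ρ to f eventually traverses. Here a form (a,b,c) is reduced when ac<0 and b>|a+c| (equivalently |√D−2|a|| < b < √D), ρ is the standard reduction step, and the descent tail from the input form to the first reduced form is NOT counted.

D = 21, ⌊√D⌋ = 4
descent: ρ → (-5,-1,1)
descent: ρ → (1,3,-3)  [lands on river]
river: ρ → (-3,3,1)
ρ-cycle length = 2 (tail of 2 descent steps not counted)

2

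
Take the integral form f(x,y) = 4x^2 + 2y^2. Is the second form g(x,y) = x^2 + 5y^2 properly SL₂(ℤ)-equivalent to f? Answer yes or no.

D₁ = -32, D₂ = -20
discriminants differ ⇒ not SL₂(ℤ)-equivalent

no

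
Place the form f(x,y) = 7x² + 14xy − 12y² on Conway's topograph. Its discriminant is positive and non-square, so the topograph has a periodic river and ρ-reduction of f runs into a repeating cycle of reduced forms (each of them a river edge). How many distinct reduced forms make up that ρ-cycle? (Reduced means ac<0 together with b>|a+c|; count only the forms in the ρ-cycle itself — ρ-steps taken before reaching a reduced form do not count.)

D = 532, ⌊√D⌋ = 23
river: ρ → (-12,10,9)
river: ρ → (9,8,-13)
river: ρ → (-13,18,4)
river: ρ → (4,22,-3)
river: ρ → (-3,20,11)
river: ρ → (11,2,-12)
river: ρ → (-12,22,1)
river: ρ → (1,22,-12)
river: ρ → (-12,2,11)
river: ρ → (11,20,-3)
river: ρ → (-3,22,4)
river: ρ → (4,18,-13)
river: ρ → (-13,8,9)
river: ρ → (9,10,-12)
river: ρ → (-12,14,7)
river: ρ → (7,14,-12)
ρ-cycle length = 16 (tail of 0 descent steps not counted)

16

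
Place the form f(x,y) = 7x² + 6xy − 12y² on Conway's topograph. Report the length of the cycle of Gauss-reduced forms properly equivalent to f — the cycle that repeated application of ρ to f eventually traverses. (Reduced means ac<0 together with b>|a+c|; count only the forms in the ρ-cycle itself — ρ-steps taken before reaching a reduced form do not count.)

D = 372, ⌊√D⌋ = 19
river: ρ → (-12,18,1)
river: ρ → (1,18,-12)
river: ρ → (-12,6,7)
river: ρ → (7,8,-11)
river: ρ → (-11,14,4)
river: ρ → (4,18,-3)
river: ρ → (-3,18,4)
river: ρ → (4,14,-11)
river: ρ → (-11,8,7)
river: ρ → (7,6,-12)
ρ-cycle length = 10 (tail of 0 descent steps not counted)

10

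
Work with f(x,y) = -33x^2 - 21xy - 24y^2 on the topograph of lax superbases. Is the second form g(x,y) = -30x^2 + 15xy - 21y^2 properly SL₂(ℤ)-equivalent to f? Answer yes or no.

D₁ = -2727, D₂ = -2295
discriminants differ ⇒ not SL₂(ℤ)-equivalent

no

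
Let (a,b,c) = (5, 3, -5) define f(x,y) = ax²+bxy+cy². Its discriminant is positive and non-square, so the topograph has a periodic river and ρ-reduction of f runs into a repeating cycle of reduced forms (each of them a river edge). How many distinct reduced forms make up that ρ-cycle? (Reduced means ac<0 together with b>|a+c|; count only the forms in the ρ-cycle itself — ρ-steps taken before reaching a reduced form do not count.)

D = 109, ⌊√D⌋ = 10
river: ρ → (-5,7,3)
river: ρ → (3,5,-7)
river: ρ → (-7,9,1)
river: ρ → (1,9,-7)
river: ρ → (-7,5,3)
river: ρ → (3,7,-5)
river: ρ → (-5,3,5)
river: ρ → (5,7,-3)
river: ρ → (-3,5,7)
river: ρ → (7,9,-1)
river: ρ → (-1,9,7)
river: ρ → (7,5,-3)
river: ρ → (-3,7,5)
river: ρ → (5,3,-5)
ρ-cycle length = 14 (tail of 0 descent steps not counted)

14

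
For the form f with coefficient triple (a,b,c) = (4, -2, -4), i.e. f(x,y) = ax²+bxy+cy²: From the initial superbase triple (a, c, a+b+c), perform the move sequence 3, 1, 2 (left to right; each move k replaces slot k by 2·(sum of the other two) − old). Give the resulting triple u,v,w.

start (4,-4,-2) = (f(1,0),f(0,1),f(1,1))
replace slot 3: 2·(4+(-4)) − (-2) = 2 → (4,-4,2)
replace slot 1: 2·((-4)+2) − 4 = -8 → (-8,-4,2)
replace slot 2: 2·((-8)+2) − (-4) = -8 → (-8,-8,2)

-8,-8,2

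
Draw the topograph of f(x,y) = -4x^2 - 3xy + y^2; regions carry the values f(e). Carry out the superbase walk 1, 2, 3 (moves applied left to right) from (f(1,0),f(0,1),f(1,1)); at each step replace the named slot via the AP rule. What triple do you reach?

start (-4,1,-6) = (f(1,0),f(0,1),f(1,1))
replace slot 1: 2·(1+(-6)) − (-4) = -6 → (-6,1,-6)
replace slot 2: 2·((-6)+(-6)) − 1 = -25 → (-6,-25,-6)
replace slot 3: 2·((-6)+(-25)) − (-6) = -56 → (-6,-25,-56)

-6,-25,-56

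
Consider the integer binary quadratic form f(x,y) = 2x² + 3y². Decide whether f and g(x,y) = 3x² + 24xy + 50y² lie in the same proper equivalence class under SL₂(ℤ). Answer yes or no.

D₁ = -24, D₂ = -24
f: reduced (well bottom): (2,0,3) with a≤c, −a<b≤a
g: translate: b→0 (≡24 mod 6), so (3,24,50)→(3,0,2)
g: flip: (3,0,2)→(2,0,3)
g: reduced (well bottom): (2,0,3) with a≤c, −a<b≤a
reduced forms (2, 0, 3) vs (2, 0, 3) ⇒ equivalent

yes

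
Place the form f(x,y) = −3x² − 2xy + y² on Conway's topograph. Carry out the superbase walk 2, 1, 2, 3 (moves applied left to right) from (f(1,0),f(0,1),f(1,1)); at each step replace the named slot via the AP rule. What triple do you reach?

start (-3,1,-4) = (f(1,0),f(0,1),f(1,1))
replace slot 2: 2·((-3)+(-4)) − 1 = -15 → (-3,-15,-4)
replace slot 1: 2·((-15)+(-4)) − (-3) = -35 → (-35,-15,-4)
replace slot 2: 2·((-35)+(-4)) − (-15) = -63 → (-35,-63,-4)
replace slot 3: 2·((-35)+(-63)) − (-4) = -192 → (-35,-63,-192)

-35,-63,-192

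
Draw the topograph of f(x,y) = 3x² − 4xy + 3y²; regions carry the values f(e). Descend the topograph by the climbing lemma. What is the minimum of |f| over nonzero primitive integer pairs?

translate: b→2 (≡-4 mod 6), so (3,-4,3)→(3,2,2)
flip: (3,2,2)→(2,-2,3)
translate: b→2 (≡-2 mod 4), so (2,-2,3)→(2,2,3)
reduced (well bottom): (2,2,3) with a≤c, −a<b≤a
well minimum = a = 2

2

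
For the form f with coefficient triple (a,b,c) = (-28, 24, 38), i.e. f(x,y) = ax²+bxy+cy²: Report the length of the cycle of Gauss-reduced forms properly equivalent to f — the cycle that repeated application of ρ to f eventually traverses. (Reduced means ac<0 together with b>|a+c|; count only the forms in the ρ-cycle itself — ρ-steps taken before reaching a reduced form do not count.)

D = 4832, ⌊√D⌋ = 69
river: ρ → (38,52,-14)
river: ρ → (-14,60,22)
river: ρ → (22,28,-46)
river: ρ → (-46,64,4)
river: ρ → (4,64,-46)
river: ρ → (-46,28,22)
river: ρ → (22,60,-14)
river: ρ → (-14,52,38)
river: ρ → (38,24,-28)
river: ρ → (-28,32,34)
river: ρ → (34,36,-26)
river: ρ → (-26,68,2)
river: ρ → (2,68,-26)
river: ρ → (-26,36,34)
river: ρ → (34,32,-28)
river: ρ → (-28,24,38)
ρ-cycle length = 16 (tail of 0 descent steps not counted)

16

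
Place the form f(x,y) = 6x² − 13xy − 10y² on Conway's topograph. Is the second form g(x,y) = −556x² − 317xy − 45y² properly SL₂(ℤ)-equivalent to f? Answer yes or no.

D₁ = 409, D₂ = 409
river cycle of f (length 54): (-10, 13, 6), (6, 11, -12), (-12, 13, 5), (5, 17, -6), (-6, 19, 2), (2, 17, -15), (-15, 13, 4), (4, 19, -3), (-3, 17, 10), (10, 3, -10), … (44 more)
river cycle of g (length 54): (-8, 11, 9), (9, 7, -10), (-10, 13, 6), (6, 11, -12), (-12, 13, 5), (5, 17, -6), (-6, 19, 2), (2, 17, -15), (-15, 13, 4), (4, 19, -3), … (44 more)
cycles coincide ⇒ equivalent

yes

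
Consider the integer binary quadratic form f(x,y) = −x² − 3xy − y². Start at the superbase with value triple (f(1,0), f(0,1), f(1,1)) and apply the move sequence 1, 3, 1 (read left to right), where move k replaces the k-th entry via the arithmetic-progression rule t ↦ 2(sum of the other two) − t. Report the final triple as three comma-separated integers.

start (-1,-1,-5) = (f(1,0),f(0,1),f(1,1))
replace slot 1: 2·((-1)+(-5)) − (-1) = -11 → (-11,-1,-5)
replace slot 3: 2·((-11)+(-1)) − (-5) = -19 → (-11,-1,-19)
replace slot 1: 2·((-1)+(-19)) − (-11) = -29 → (-29,-1,-19)

-29,-1,-19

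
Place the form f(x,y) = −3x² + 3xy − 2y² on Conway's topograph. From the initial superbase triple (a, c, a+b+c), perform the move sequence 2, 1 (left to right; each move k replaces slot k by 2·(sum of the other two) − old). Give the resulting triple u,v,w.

start (-3,-2,-2) = (f(1,0),f(0,1),f(1,1))
replace slot 2: 2·((-3)+(-2)) − (-2) = -8 → (-3,-8,-2)
replace slot 1: 2·((-8)+(-2)) − (-3) = -17 → (-17,-8,-2)

-17,-8,-2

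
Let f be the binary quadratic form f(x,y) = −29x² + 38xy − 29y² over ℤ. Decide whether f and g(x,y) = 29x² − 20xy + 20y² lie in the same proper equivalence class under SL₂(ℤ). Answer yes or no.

D₁ = -1920, D₂ = -1920
f is negative-definite; reduce −f:
−f: translate: b→20 (≡-38 mod 58), so (29,-38,29)→(29,20,20)
−f: flip: (29,20,20)→(20,-20,29)
−f: translate: b→20 (≡-20 mod 40), so (20,-20,29)→(20,20,29)
−f: reduced (well bottom): (20,20,29) with a≤c, −a<b≤a
flip sign back: reduced form of f is (-20,-20,-29)
g: flip: (29,-20,20)→(20,20,29)
g: reduced (well bottom): (20,20,29) with a≤c, −a<b≤a
reduced forms (-20, -20, -29) vs (20, 20, 29) ⇒ inequivalent

no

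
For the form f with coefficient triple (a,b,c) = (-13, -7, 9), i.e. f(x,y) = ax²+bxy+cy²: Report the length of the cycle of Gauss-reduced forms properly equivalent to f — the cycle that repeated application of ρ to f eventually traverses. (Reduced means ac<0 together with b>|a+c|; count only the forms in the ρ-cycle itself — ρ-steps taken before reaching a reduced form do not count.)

D = 517, ⌊√D⌋ = 22
descent: ρ → (9,7,-13)  [lands on river]
river: ρ → (-13,19,3)
river: ρ → (3,17,-19)
river: ρ → (-19,21,1)
river: ρ → (1,21,-19)
river: ρ → (-19,17,3)
river: ρ → (3,19,-13)
river: ρ → (-13,7,9)
river: ρ → (9,11,-11)
river: ρ → (-11,11,9)
ρ-cycle length = 10 (tail of 1 descent step not counted)

10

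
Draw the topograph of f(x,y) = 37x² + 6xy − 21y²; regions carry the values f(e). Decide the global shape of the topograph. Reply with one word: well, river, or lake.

D = b²−4ac = 6² − 4·37·(-21) = 3144
D > 0 non-square ⇒ indefinite ⇒ periodic river

river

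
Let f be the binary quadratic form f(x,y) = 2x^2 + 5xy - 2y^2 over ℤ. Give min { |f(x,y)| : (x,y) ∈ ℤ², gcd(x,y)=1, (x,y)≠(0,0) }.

river: ρ → (-2,3,4)
river: ρ → (4,5,-1)
river: ρ → (-1,5,4)
river: ρ → (4,3,-2)
river: ρ → (-2,5,2)
river: ρ → (2,3,-4)
river: ρ → (-4,5,1)
river: ρ → (1,5,-4)
river: ρ → (-4,3,2)
river: ρ → (2,5,-2)
closes: descent 0, river 10
min |a| on river = 1

1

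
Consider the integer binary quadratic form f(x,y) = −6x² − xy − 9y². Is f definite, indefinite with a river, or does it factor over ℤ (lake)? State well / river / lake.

D = b²−4ac = (-1)² − 4·(-6)·(-9) = -215
D < 0 ⇒ definite ⇒ every region one sign ⇒ single well

well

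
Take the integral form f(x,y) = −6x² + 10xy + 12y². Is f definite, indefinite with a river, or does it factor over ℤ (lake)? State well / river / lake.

D = b²−4ac = 10² − 4·(-6)·12 = 388
D > 0 non-square ⇒ indefinite ⇒ periodic river

river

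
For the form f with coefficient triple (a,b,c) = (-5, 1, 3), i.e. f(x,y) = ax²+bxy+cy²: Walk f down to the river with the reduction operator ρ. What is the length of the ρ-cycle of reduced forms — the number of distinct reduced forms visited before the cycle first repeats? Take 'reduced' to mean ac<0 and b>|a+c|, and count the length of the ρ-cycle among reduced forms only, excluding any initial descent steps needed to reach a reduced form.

D = 61, ⌊√D⌋ = 7
descent: ρ → (3,5,-3)  [lands on river]
river: ρ → (-3,7,1)
river: ρ → (1,7,-3)
river: ρ → (-3,5,3)
river: ρ → (3,7,-1)
river: ρ → (-1,7,3)
ρ-cycle length = 6 (tail of 1 descent step not counted)

6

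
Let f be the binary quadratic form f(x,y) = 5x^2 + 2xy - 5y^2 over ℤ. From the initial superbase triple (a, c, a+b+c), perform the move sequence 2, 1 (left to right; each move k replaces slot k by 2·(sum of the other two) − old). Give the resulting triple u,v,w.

start (5,-5,2) = (f(1,0),f(0,1),f(1,1))
replace slot 2: 2·(5+2) − (-5) = 19 → (5,19,2)
replace slot 1: 2·(19+2) − 5 = 37 → (37,19,2)

37,19,2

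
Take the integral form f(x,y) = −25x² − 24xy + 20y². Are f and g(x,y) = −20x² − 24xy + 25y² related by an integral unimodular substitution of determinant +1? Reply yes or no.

D₁ = 2576, D₂ = 2576
river cycle of f (length 10): (20, 24, -25), (-25, 26, 19), (19, 50, -1), (-1, 50, 19), (19, 26, -25), (-25, 24, 20), (20, 16, -29), (-29, 42, 7), (7, 42, -29), (-29, 16, 20)
river cycle of g (length 10): (25, 24, -20), (-20, 16, 29), (29, 42, -7), (-7, 42, 29), (29, 16, -20), (-20, 24, 25), (25, 26, -19), (-19, 50, 1), (1, 50, -19), (-19, 26, 25)
cycles differ ⇒ inequivalent

no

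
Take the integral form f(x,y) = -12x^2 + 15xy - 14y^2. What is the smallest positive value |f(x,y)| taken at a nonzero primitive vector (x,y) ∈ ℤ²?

translate: b→9 (≡-15 mod 24), so (12,-15,14)→(12,9,11)
flip: (12,9,11)→(11,-9,12)
reduced (well bottom): (11,-9,12) with a≤c, −a<b≤a
well minimum |f| = |-11| = 11 (negative-definite)

11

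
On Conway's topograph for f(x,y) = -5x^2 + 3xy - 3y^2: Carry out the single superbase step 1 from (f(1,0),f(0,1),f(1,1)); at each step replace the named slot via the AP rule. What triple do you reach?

start (-5,-3,-5) = (f(1,0),f(0,1),f(1,1))
replace slot 1: 2·((-3)+(-5)) − (-5) = -11 → (-11,-3,-5)

-11,-3,-5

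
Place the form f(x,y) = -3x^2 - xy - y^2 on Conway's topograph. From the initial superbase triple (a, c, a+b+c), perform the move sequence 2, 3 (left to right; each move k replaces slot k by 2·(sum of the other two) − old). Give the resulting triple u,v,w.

start (-3,-1,-5) = (f(1,0),f(0,1),f(1,1))
replace slot 2: 2·((-3)+(-5)) − (-1) = -15 → (-3,-15,-5)
replace slot 3: 2·((-3)+(-15)) − (-5) = -31 → (-3,-15,-31)

-3,-15,-31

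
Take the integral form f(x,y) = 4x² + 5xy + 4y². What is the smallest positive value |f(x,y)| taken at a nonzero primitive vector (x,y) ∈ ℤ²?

translate: b→-3 (≡5 mod 8), so (4,5,4)→(4,-3,3)
flip: (4,-3,3)→(3,3,4)
reduced (well bottom): (3,3,4) with a≤c, −a<b≤a
well minimum = a = 3

3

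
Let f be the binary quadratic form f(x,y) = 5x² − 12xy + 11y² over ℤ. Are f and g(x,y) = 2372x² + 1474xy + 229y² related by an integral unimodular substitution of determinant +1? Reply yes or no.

D₁ = -76, D₂ = -76
f: translate: b→-2 (≡-12 mod 10), so (5,-12,11)→(5,-2,4)
f: flip: (5,-2,4)→(4,2,5)
f: reduced (well bottom): (4,2,5) with a≤c, −a<b≤a
g: flip: (2372,1474,229)→(229,-1474,2372)
g: translate: b→-100 (≡-1474 mod 458), so (229,-1474,2372)→(229,-100,11)
g: flip: (229,-100,11)→(11,100,229)
g: translate: b→-10 (≡100 mod 22), so (11,100,229)→(11,-10,4)
g: flip: (11,-10,4)→(4,10,11)
g: translate: b→2 (≡10 mod 8), so (4,10,11)→(4,2,5)
g: reduced (well bottom): (4,2,5) with a≤c, −a<b≤a
reduced forms (4, 2, 5) vs (4, 2, 5) ⇒ equivalent

yes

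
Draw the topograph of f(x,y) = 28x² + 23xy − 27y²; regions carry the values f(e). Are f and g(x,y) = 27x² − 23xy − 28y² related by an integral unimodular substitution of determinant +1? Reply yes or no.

D₁ = 3553, D₂ = 3553
river cycle of f (length 40): (-27, 31, 24), (24, 17, -34), (-34, 51, 7), (7, 47, -48), (-48, 49, 6), (6, 59, -3), (-3, 55, 44), (44, 33, -14), (-14, 51, 17), (17, 51, -14), … (30 more)
river cycle of g (length 40): (-28, 23, 27), (27, 31, -24), (-24, 17, 34), (34, 51, -7), (-7, 47, 48), (48, 49, -6), (-6, 59, 3), (3, 55, -44), (-44, 33, 14), (14, 51, -17), … (30 more)
cycles differ ⇒ inequivalent

no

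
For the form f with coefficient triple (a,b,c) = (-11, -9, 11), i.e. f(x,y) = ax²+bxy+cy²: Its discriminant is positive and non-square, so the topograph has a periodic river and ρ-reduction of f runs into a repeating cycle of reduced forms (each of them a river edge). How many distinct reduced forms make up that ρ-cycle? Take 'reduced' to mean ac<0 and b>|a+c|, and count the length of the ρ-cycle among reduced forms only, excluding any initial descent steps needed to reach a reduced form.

D = 565, ⌊√D⌋ = 23
descent: ρ → (11,9,-11)  [lands on river]
river: ρ → (-11,13,9)
river: ρ → (9,23,-1)
river: ρ → (-1,23,9)
river: ρ → (9,13,-11)
river: ρ → (-11,9,11)
river: ρ → (11,13,-9)
river: ρ → (-9,23,1)
river: ρ → (1,23,-9)
river: ρ → (-9,13,11)
ρ-cycle length = 10 (tail of 1 descent step not counted)

10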